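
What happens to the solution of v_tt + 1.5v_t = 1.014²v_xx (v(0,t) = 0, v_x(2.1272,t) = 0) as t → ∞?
v → 0. Damping (γ=1.5) dissipates energy; oscillations decay exponentially.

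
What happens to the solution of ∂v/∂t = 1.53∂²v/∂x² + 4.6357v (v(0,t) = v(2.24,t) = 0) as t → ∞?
v grows unboundedly. Reaction dominates diffusion (r=4.6357 > κπ²/L²≈3.01); solution grows exponentially.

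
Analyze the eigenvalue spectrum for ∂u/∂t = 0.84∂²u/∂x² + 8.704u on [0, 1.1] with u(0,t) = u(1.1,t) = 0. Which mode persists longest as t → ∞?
Eigenvalues: λₙ = 0.84n²π²/1.1² - 8.704.
First three modes:
  n=1: λ₁ = 0.84π²/1.1² - 8.704 ≈ -1.852
  n=2: λ₂ = 3.36π²/1.1² - 8.704 ≈ 18.703
  n=3: λ₃ = 7.56π²/1.1² - 8.704 ≈ 52.961
Since 0.84π²/1.1² ≈ 6.852 < 8.704, λ₁ < 0.
The n=1 mode grows fastest (−λₙ is largest for n=1) → dominates.
Asymptotic: u ~ c₁ sin(πx/1.1) e^{1.852t} (exponential growth at rate −λ₁ ≈ 1.852).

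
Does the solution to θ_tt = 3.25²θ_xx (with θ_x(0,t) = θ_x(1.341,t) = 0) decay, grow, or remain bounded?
θ oscillates about a mean that drifts linearly in t (generically unbounded; no decay). There is no damping, so the nonconstant modes persist as standing waves (energy conserved, no decay). But with Neumann conditions at both ends the constant mode has eigenvalue 0: the spatial mean M(t) of θ satisfies M'' = 0, so M(t) = M(0) + M'(0)·t. Unless the initial velocity has zero mean (∫θ_t(x,0)dx = 0), the solution grows linearly in t (unbounded, though not exponentially); if it does have zero mean, the solution stays bounded and simply oscillates.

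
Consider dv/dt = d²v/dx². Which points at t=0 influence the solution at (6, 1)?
The entire real line. The heat equation has infinite propagation speed: any initial disturbance instantly affects all points (though exponentially small far away).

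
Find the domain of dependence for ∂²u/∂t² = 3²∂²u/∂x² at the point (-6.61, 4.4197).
Domain of dependence: [-19.8691, 6.6491]. Signals travel at speed 3, so data within |x - -6.61| ≤ 3·4.4197 = 13.2591 can reach the point.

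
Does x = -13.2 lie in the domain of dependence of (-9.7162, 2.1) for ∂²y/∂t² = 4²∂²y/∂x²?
Yes. The domain of dependence is [-18.1162, -1.3162], and -13.2 ∈ [-18.1162, -1.3162].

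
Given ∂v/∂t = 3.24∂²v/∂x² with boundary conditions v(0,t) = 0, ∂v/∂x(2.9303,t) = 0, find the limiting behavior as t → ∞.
v → 0. Heat escapes through the Dirichlet boundary.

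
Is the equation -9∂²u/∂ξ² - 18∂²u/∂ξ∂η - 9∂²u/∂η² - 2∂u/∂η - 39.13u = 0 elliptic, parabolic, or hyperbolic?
Computing B² - 4AC with A = -9, B = -18, C = -9: discriminant = 0 (zero). Answer: parabolic.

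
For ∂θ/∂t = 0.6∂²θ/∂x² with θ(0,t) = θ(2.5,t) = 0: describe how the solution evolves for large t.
θ → 0. Heat diffuses out through both boundaries.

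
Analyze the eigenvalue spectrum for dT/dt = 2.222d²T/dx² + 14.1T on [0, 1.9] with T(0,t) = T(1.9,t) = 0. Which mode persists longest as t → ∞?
Eigenvalues: λₙ = 2.222n²π²/1.9² - 14.1.
First three modes:
  n=1: λ₁ = 2.222π²/1.9² - 14.1 ≈ -8.025
  n=2: λ₂ = 8.888π²/1.9² - 14.1 ≈ 10.199
  n=3: λ₃ = 19.998π²/1.9² - 14.1 ≈ 40.574
Since 2.222π²/1.9² ≈ 6.075 < 14.1, λ₁ < 0.
The n=1 mode grows fastest (−λₙ is largest for n=1) → dominates.
Asymptotic: T ~ c₁ sin(πx/1.9) e^{8.025t} (exponential growth at rate −λ₁ ≈ 8.025).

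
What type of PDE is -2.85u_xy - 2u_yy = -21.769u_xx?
Rewriting in standard form: 21.769u_xx - 2.85u_xy - 2u_yy = 0. With A = 21.769, B = -2.85, C = -2, the discriminant is 182.2745. This is a hyperbolic PDE.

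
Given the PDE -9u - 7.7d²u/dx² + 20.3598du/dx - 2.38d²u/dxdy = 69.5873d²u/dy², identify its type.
Rewriting in standard form: -7.7d²u/dx² - 2.38d²u/dxdy - 69.5873d²u/dy² + 20.3598du/dx - 9u = 0. The second-order coefficients are A = -7.7, B = -2.38, C = -69.5873. Since B² - 4AC = -2137.62444 < 0, this is an elliptic PDE.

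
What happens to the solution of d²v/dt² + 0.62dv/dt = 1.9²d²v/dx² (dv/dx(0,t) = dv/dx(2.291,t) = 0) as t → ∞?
v → constant (steady state). Damping (γ=0.62) dissipates the nonconstant modes; with Neumann BCs the spatial average obeys M''+γM'=0 and tends to a finite limit.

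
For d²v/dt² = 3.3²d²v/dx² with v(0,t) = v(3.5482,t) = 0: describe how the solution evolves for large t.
v oscillates (no decay). Energy is conserved; the solution oscillates indefinitely as standing waves.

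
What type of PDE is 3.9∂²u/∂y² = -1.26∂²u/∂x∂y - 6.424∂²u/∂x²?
Rewriting in standard form: 6.424∂²u/∂x² + 1.26∂²u/∂x∂y + 3.9∂²u/∂y² = 0. With A = 6.424, B = 1.26, C = 3.9, the discriminant is -98.6268. This is an elliptic PDE.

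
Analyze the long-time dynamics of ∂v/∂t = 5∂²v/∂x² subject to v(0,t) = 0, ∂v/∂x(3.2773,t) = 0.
Long-time behavior: v → 0. Heat escapes through the Dirichlet boundary.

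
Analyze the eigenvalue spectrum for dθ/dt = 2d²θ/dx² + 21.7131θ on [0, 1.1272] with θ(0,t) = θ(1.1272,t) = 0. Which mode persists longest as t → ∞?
Eigenvalues: λₙ = 2n²π²/1.1272² - 21.7131.
First three modes:
  n=1: λ₁ = 2π²/1.1272² - 21.7131 ≈ -6.178
  n=2: λ₂ = 8π²/1.1272² - 21.7131 ≈ 40.429
  n=3: λ₃ = 18π²/1.1272² - 21.7131 ≈ 118.107
Since 2π²/1.1272² ≈ 15.536 < 21.7131, λ₁ < 0.
The n=1 mode grows fastest (−λₙ is largest for n=1) → dominates.
Asymptotic: θ ~ c₁ sin(πx/1.1272) e^{6.178t} (exponential growth at rate −λ₁ ≈ 6.178).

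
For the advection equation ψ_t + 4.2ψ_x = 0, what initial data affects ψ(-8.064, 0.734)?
A single point: x = -11.1468. The characteristic through (-8.064, 0.734) is x - 4.2t = const, so x = -8.064 - 4.2·0.734 = -11.1468.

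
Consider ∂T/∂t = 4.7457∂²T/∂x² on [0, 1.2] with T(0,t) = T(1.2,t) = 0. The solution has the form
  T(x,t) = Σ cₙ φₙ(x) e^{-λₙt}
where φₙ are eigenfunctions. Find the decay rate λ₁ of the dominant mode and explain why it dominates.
Eigenvalues: λₙ = 4.7457n²π²/1.2².
First three modes:
  n=1: λ₁ = 4.7457π²/1.2² ≈ 32.527
  n=2: λ₂ = 18.9828π²/1.2² ≈ 130.106 (4× faster decay)
  n=3: λ₃ = 42.7113π²/1.2² ≈ 292.739 (9× faster decay)
As t → ∞, higher modes decay exponentially faster. The n=1 mode dominates: T ~ c₁ sin(πx/1.2) e^{-λ₁t}.
Decay rate: λ₁ = 4.7457π²/1.2² ≈ 32.527.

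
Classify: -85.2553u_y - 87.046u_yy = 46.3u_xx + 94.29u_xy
Rewriting in standard form: -46.3u_xx - 94.29u_xy - 87.046u_yy - 85.2553u_y = 0. Elliptic (discriminant = -7230.3151).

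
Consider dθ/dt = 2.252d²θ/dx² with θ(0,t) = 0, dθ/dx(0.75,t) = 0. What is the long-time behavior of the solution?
As t → ∞, θ → 0. Heat escapes through the Dirichlet boundary.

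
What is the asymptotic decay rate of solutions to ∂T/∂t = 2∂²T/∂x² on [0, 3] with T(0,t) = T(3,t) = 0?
Eigenvalues: λₙ = 2n²π²/3².
First three modes:
  n=1: λ₁ = 2π²/3² ≈ 2.193
  n=2: λ₂ = 8π²/3² ≈ 8.773 (4× faster decay)
  n=3: λ₃ = 18π²/3² ≈ 19.739 (9× faster decay)
As t → ∞, higher modes decay exponentially faster. The n=1 mode dominates: T ~ c₁ sin(πx/3) e^{-λ₁t}.
Decay rate: λ₁ = 2π²/3² ≈ 2.193.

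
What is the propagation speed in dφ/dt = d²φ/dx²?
Infinite. The heat equation is parabolic, not hyperbolic, so disturbances propagate instantly.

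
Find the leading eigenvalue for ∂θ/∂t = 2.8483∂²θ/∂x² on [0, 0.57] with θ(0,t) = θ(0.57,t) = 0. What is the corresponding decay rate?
Eigenvalues: λₙ = 2.8483n²π²/0.57².
First three modes:
  n=1: λ₁ = 2.8483π²/0.57² ≈ 86.524
  n=2: λ₂ = 11.3932π²/0.57² ≈ 346.095 (4× faster decay)
  n=3: λ₃ = 25.6347π²/0.57² ≈ 778.715 (9× faster decay)
As t → ∞, higher modes decay exponentially faster. The n=1 mode dominates: θ ~ c₁ sin(πx/0.57) e^{-λ₁t}.
Decay rate: λ₁ = 2.8483π²/0.57² ≈ 86.524.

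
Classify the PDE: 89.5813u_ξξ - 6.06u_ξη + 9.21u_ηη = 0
A = 89.5813, B = -6.06, C = 9.21. Discriminant B² - 4AC = -3263.451492. Since -3263.451492 < 0, elliptic.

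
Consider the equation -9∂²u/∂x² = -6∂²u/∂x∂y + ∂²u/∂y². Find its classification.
Rewriting in standard form: -9∂²u/∂x² + 6∂²u/∂x∂y - ∂²u/∂y² = 0. Parabolic. (A = -9, B = 6, C = -1 gives B² - 4AC = 0.)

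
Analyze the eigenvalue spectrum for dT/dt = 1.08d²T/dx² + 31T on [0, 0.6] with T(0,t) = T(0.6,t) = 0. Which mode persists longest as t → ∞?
Eigenvalues: λₙ = 1.08n²π²/0.6² - 31.
First three modes:
  n=1: λ₁ = 1.08π²/0.6² - 31 ≈ -1.391
  n=2: λ₂ = 4.32π²/0.6² - 31 ≈ 87.435
  n=3: λ₃ = 9.72π²/0.6² - 31 ≈ 235.479
Since 1.08π²/0.6² ≈ 29.609 < 31, λ₁ < 0.
The n=1 mode grows fastest (−λₙ is largest for n=1) → dominates.
Asymptotic: T ~ c₁ sin(πx/0.6) e^{1.391t} (exponential growth at rate −λ₁ ≈ 1.391).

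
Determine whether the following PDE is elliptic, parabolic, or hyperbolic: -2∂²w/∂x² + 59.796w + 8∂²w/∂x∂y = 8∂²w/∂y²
Rewriting in standard form: -2∂²w/∂x² + 8∂²w/∂x∂y - 8∂²w/∂y² + 59.796w = 0. Coefficients: A = -2, B = 8, C = -8. B² - 4AC = 0, which is zero, so the equation is parabolic.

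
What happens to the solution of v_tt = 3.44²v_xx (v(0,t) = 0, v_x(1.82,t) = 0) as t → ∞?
v oscillates (no decay). Energy is conserved; the solution oscillates indefinitely as standing waves.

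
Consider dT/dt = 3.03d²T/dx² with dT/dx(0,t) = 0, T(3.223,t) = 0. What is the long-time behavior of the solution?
As t → ∞, T → 0. Heat escapes through the Dirichlet boundary.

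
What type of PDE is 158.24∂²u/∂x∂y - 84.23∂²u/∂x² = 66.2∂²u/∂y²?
Rewriting in standard form: -84.23∂²u/∂x² + 158.24∂²u/∂x∂y - 66.2∂²u/∂y² = 0. With A = -84.23, B = 158.24, C = -66.2, the discriminant is 2735.7936. This is a hyperbolic PDE.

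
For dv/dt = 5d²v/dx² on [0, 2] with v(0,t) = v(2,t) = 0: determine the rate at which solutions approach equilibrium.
Eigenvalues: λₙ = 5n²π²/2².
First three modes:
  n=1: λ₁ = 5π²/2² ≈ 12.337
  n=2: λ₂ = 20π²/2² ≈ 49.348 (4× faster decay)
  n=3: λ₃ = 45π²/2² ≈ 111.033 (9× faster decay)
As t → ∞, higher modes decay exponentially faster. The n=1 mode dominates: v ~ c₁ sin(πx/2) e^{-λ₁t}.
Decay rate: λ₁ = 5π²/2² ≈ 12.337.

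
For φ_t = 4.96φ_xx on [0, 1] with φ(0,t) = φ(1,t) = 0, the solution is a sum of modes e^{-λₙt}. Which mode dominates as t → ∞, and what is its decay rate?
Eigenvalues: λₙ = 4.96n²π².
First three modes:
  n=1: λ₁ = 4.96π² ≈ 48.953
  n=2: λ₂ = 19.84π² ≈ 195.813 (4× faster decay)
  n=3: λ₃ = 44.64π² ≈ 440.579 (9× faster decay)
As t → ∞, higher modes decay exponentially faster. The n=1 mode dominates: φ ~ c₁ sin(πx) e^{-λ₁t}.
Decay rate: λ₁ = 4.96π² ≈ 48.953.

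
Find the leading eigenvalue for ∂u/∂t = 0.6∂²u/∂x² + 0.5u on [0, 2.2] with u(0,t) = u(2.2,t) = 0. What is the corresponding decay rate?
Eigenvalues: λₙ = 0.6n²π²/2.2² - 0.5.
First three modes:
  n=1: λ₁ = 0.6π²/2.2² - 0.5 ≈ 0.724
  n=2: λ₂ = 2.4π²/2.2² - 0.5 ≈ 4.394
  n=3: λ₃ = 5.4π²/2.2² - 0.5 ≈ 10.512
Since 0.6π²/2.2² ≈ 1.224 > 0.5, all λₙ > 0.
The n=1 mode decays slowest → dominates as t → ∞.
Asymptotic: u ~ c₁ sin(πx/2.2) e^{-λ₁t} with decay rate λ₁ ≈ 0.724.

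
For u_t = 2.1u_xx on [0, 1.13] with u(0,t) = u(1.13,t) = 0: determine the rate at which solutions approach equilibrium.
Eigenvalues: λₙ = 2.1n²π²/1.13².
First three modes:
  n=1: λ₁ = 2.1π²/1.13² ≈ 16.232
  n=2: λ₂ = 8.4π²/1.13² ≈ 64.927 (4× faster decay)
  n=3: λ₃ = 18.9π²/1.13² ≈ 146.085 (9× faster decay)
As t → ∞, higher modes decay exponentially faster. The n=1 mode dominates: u ~ c₁ sin(πx/1.13) e^{-λ₁t}.
Decay rate: λ₁ = 2.1π²/1.13² ≈ 16.232.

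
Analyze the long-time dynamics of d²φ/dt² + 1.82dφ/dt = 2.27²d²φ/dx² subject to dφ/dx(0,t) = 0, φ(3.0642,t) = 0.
Long-time behavior: φ → 0. Damping (γ=1.82) dissipates energy; oscillations decay exponentially.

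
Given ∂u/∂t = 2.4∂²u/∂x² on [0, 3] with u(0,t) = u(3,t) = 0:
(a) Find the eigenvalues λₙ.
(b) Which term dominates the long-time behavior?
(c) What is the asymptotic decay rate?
Eigenvalues: λₙ = 2.4n²π²/3².
First three modes:
  n=1: λ₁ = 2.4π²/3² ≈ 2.632
  n=2: λ₂ = 9.6π²/3² ≈ 10.528 (4× faster decay)
  n=3: λ₃ = 21.6π²/3² ≈ 23.687 (9× faster decay)
As t → ∞, higher modes decay exponentially faster. The n=1 mode dominates: u ~ c₁ sin(πx/3) e^{-λ₁t}.
Decay rate: λ₁ = 2.4π²/3² ≈ 2.632.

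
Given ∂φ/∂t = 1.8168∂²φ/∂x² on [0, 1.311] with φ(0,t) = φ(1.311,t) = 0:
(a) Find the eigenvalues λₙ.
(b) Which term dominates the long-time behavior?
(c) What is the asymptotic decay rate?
Eigenvalues: λₙ = 1.8168n²π²/1.311².
First three modes:
  n=1: λ₁ = 1.8168π²/1.311² ≈ 10.433
  n=2: λ₂ = 7.2672π²/1.311² ≈ 41.731 (4× faster decay)
  n=3: λ₃ = 16.3512π²/1.311² ≈ 93.895 (9× faster decay)
As t → ∞, higher modes decay exponentially faster. The n=1 mode dominates: φ ~ c₁ sin(πx/1.311) e^{-λ₁t}.
Decay rate: λ₁ = 1.8168π²/1.311² ≈ 10.433.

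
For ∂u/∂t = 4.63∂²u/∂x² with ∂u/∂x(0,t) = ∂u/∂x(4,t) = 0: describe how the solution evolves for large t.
u → constant (steady state). Heat is conserved (no flux at boundaries); solution approaches the spatial average.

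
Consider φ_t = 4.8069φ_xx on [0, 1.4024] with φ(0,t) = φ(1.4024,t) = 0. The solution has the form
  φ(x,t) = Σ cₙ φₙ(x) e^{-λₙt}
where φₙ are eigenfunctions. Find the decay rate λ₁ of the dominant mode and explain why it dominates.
Eigenvalues: λₙ = 4.8069n²π²/1.4024².
First three modes:
  n=1: λ₁ = 4.8069π²/1.4024² ≈ 24.122
  n=2: λ₂ = 19.2276π²/1.4024² ≈ 96.49 (4× faster decay)
  n=3: λ₃ = 43.2621π²/1.4024² ≈ 217.102 (9× faster decay)
As t → ∞, higher modes decay exponentially faster. The n=1 mode dominates: φ ~ c₁ sin(πx/1.4024) e^{-λ₁t}.
Decay rate: λ₁ = 4.8069π²/1.4024² ≈ 24.122.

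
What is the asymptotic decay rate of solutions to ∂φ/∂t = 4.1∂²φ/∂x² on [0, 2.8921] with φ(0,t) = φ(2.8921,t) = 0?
Eigenvalues: λₙ = 4.1n²π²/2.8921².
First three modes:
  n=1: λ₁ = 4.1π²/2.8921² ≈ 4.838
  n=2: λ₂ = 16.4π²/2.8921² ≈ 19.352 (4× faster decay)
  n=3: λ₃ = 36.9π²/2.8921² ≈ 43.541 (9× faster decay)
As t → ∞, higher modes decay exponentially faster. The n=1 mode dominates: φ ~ c₁ sin(πx/2.8921) e^{-λ₁t}.
Decay rate: λ₁ = 4.1π²/2.8921² ≈ 4.838.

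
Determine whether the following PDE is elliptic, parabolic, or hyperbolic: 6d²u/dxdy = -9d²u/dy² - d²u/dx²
Rewriting in standard form: d²u/dx² + 6d²u/dxdy + 9d²u/dy² = 0. Coefficients: A = 1, B = 6, C = 9. B² - 4AC = 0, which is zero, so the equation is parabolic.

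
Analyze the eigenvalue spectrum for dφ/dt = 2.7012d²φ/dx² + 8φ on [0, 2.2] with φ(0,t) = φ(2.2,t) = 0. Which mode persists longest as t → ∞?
Eigenvalues: λₙ = 2.7012n²π²/2.2² - 8.
First three modes:
  n=1: λ₁ = 2.7012π²/2.2² - 8 ≈ -2.492
  n=2: λ₂ = 10.8048π²/2.2² - 8 ≈ 14.033
  n=3: λ₃ = 24.3108π²/2.2² - 8 ≈ 41.574
Since 2.7012π²/2.2² ≈ 5.508 < 8, λ₁ < 0.
The n=1 mode grows fastest (−λₙ is largest for n=1) → dominates.
Asymptotic: φ ~ c₁ sin(πx/2.2) e^{2.492t} (exponential growth at rate −λ₁ ≈ 2.492).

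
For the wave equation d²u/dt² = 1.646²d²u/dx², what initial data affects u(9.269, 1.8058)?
Domain of dependence: [6.2966532, 12.2413468]. Signals travel at speed 1.646, so data within |x - 9.269| ≤ 1.646·1.8058 = 2.9723468 can reach the point.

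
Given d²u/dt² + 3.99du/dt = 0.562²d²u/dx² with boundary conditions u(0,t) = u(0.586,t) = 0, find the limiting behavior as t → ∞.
u → 0. Damping (γ=3.99) dissipates energy; oscillations decay exponentially.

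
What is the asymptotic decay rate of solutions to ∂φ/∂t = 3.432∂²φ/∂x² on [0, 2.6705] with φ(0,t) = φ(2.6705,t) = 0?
Eigenvalues: λₙ = 3.432n²π²/2.6705².
First three modes:
  n=1: λ₁ = 3.432π²/2.6705² ≈ 4.75
  n=2: λ₂ = 13.728π²/2.6705² ≈ 18.999 (4× faster decay)
  n=3: λ₃ = 30.888π²/2.6705² ≈ 42.747 (9× faster decay)
As t → ∞, higher modes decay exponentially faster. The n=1 mode dominates: φ ~ c₁ sin(πx/2.6705) e^{-λ₁t}.
Decay rate: λ₁ = 3.432π²/2.6705² ≈ 4.75.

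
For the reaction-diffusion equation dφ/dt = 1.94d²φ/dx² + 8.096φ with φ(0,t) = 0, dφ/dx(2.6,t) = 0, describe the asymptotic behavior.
φ grows unboundedly. Reaction dominates diffusion (r=8.096 > κπ²/(4L²)≈0.71); solution grows exponentially.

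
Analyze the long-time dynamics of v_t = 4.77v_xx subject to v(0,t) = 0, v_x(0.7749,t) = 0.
Long-time behavior: v → 0. Heat escapes through the Dirichlet boundary.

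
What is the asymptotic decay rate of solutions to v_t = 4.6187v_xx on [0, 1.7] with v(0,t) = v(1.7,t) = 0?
Eigenvalues: λₙ = 4.6187n²π²/1.7².
First three modes:
  n=1: λ₁ = 4.6187π²/1.7² ≈ 15.773
  n=2: λ₂ = 18.4748π²/1.7² ≈ 63.093 (4× faster decay)
  n=3: λ₃ = 41.5683π²/1.7² ≈ 141.959 (9× faster decay)
As t → ∞, higher modes decay exponentially faster. The n=1 mode dominates: v ~ c₁ sin(πx/1.7) e^{-λ₁t}.
Decay rate: λ₁ = 4.6187π²/1.7² ≈ 15.773.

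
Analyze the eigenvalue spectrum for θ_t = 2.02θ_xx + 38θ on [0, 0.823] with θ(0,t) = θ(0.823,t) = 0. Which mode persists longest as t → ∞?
Eigenvalues: λₙ = 2.02n²π²/0.823² - 38.
First three modes:
  n=1: λ₁ = 2.02π²/0.823² - 38 ≈ -8.566
  n=2: λ₂ = 8.08π²/0.823² - 38 ≈ 79.737
  n=3: λ₃ = 18.18π²/0.823² - 38 ≈ 226.907
Since 2.02π²/0.823² ≈ 29.434 < 38, λ₁ < 0.
The n=1 mode grows fastest (−λₙ is largest for n=1) → dominates.
Asymptotic: θ ~ c₁ sin(πx/0.823) e^{8.566t} (exponential growth at rate −λ₁ ≈ 8.566).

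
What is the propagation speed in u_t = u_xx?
Infinite. The heat equation is parabolic, not hyperbolic, so disturbances propagate instantly.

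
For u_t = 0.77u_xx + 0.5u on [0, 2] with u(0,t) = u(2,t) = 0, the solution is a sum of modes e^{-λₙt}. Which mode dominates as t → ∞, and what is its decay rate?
Eigenvalues: λₙ = 0.77n²π²/2² - 0.5.
First three modes:
  n=1: λ₁ = 0.77π²/2² - 0.5 ≈ 1.4
  n=2: λ₂ = 3.08π²/2² - 0.5 ≈ 7.1
  n=3: λ₃ = 6.93π²/2² - 0.5 ≈ 16.599
Since 0.77π²/2² ≈ 1.9 > 0.5, all λₙ > 0.
The n=1 mode decays slowest → dominates as t → ∞.
Asymptotic: u ~ c₁ sin(πx/2) e^{-λ₁t} with decay rate λ₁ ≈ 1.4.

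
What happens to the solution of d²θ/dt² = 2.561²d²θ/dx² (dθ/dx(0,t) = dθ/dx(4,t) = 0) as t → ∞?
θ oscillates about a mean that drifts linearly in t (generically unbounded; no decay). There is no damping, so the nonconstant modes persist as standing waves (energy conserved, no decay). But with Neumann conditions at both ends the constant mode has eigenvalue 0: the spatial mean M(t) of θ satisfies M'' = 0, so M(t) = M(0) + M'(0)·t. Unless the initial velocity has zero mean (∫θ_t(x,0)dx = 0), the solution grows linearly in t (unbounded, though not exponentially); if it does have zero mean, the solution stays bounded and simply oscillates.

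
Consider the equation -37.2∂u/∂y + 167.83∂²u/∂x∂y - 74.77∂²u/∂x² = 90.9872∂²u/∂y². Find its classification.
Rewriting in standard form: -74.77∂²u/∂x² + 167.83∂²u/∂x∂y - 90.9872∂²u/∂y² - 37.2∂u/∂y = 0. Hyperbolic. (A = -74.77, B = 167.83, C = -90.9872 gives B² - 4AC = 954.457124.)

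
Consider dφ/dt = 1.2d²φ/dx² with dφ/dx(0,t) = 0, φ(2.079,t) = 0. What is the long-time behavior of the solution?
As t → ∞, φ → 0. Heat escapes through the Dirichlet boundary.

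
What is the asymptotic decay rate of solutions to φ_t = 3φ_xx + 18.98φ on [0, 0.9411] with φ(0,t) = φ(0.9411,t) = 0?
Eigenvalues: λₙ = 3n²π²/0.9411² - 18.98.
First three modes:
  n=1: λ₁ = 3π²/0.9411² - 18.98 ≈ 14.451
  n=2: λ₂ = 12π²/0.9411² - 18.98 ≈ 114.744
  n=3: λ₃ = 27π²/0.9411² - 18.98 ≈ 281.899
Since 3π²/0.9411² ≈ 33.431 > 18.98, all λₙ > 0.
The n=1 mode decays slowest → dominates as t → ∞.
Asymptotic: φ ~ c₁ sin(πx/0.9411) e^{-λ₁t} with decay rate λ₁ ≈ 14.451.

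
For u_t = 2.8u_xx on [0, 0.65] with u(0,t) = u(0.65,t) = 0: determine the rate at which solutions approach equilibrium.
Eigenvalues: λₙ = 2.8n²π²/0.65².
First three modes:
  n=1: λ₁ = 2.8π²/0.65² ≈ 65.408
  n=2: λ₂ = 11.2π²/0.65² ≈ 261.632 (4× faster decay)
  n=3: λ₃ = 25.2π²/0.65² ≈ 588.672 (9× faster decay)
As t → ∞, higher modes decay exponentially faster. The n=1 mode dominates: u ~ c₁ sin(πx/0.65) e^{-λ₁t}.
Decay rate: λ₁ = 2.8π²/0.65² ≈ 65.408.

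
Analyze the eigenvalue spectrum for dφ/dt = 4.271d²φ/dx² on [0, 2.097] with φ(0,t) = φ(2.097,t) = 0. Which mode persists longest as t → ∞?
Eigenvalues: λₙ = 4.271n²π²/2.097².
First three modes:
  n=1: λ₁ = 4.271π²/2.097² ≈ 9.586
  n=2: λ₂ = 17.084π²/2.097² ≈ 38.344 (4× faster decay)
  n=3: λ₃ = 38.439π²/2.097² ≈ 86.273 (9× faster decay)
As t → ∞, higher modes decay exponentially faster. The n=1 mode dominates: φ ~ c₁ sin(πx/2.097) e^{-λ₁t}.
Decay rate: λ₁ = 4.271π²/2.097² ≈ 9.586.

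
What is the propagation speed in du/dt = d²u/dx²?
Infinite. The heat equation is parabolic, not hyperbolic, so disturbances propagate instantly.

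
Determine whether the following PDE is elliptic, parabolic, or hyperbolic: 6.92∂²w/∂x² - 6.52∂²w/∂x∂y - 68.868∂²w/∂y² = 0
Coefficients: A = 6.92, B = -6.52, C = -68.868. B² - 4AC = 1948.77664, which is positive, so the equation is hyperbolic.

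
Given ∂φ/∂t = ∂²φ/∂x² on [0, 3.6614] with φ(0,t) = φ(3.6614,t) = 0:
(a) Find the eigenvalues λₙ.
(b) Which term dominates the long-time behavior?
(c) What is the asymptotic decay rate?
Eigenvalues: λₙ = n²π²/3.6614².
First three modes:
  n=1: λ₁ = π²/3.6614² ≈ 0.736
  n=2: λ₂ = 4π²/3.6614² ≈ 2.945 (4× faster decay)
  n=3: λ₃ = 9π²/3.6614² ≈ 6.626 (9× faster decay)
As t → ∞, higher modes decay exponentially faster. The n=1 mode dominates: φ ~ c₁ sin(πx/3.6614) e^{-λ₁t}.
Decay rate: λ₁ = π²/3.6614² ≈ 0.736.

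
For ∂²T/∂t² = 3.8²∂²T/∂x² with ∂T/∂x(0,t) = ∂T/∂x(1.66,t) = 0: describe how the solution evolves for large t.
T oscillates about a mean that drifts linearly in t (generically unbounded; no decay). There is no damping, so the nonconstant modes persist as standing waves (energy conserved, no decay). But with Neumann conditions at both ends the constant mode has eigenvalue 0: the spatial mean M(t) of T satisfies M'' = 0, so M(t) = M(0) + M'(0)·t. Unless the initial velocity has zero mean (∫T_t(x,0)dx = 0), the solution grows linearly in t (unbounded, though not exponentially); if it does have zero mean, the solution stays bounded and simply oscillates.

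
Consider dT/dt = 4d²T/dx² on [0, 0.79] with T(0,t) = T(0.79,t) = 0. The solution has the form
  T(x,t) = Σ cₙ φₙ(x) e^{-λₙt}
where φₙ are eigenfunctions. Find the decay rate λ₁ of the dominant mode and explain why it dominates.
Eigenvalues: λₙ = 4n²π²/0.79².
First three modes:
  n=1: λ₁ = 4π²/0.79² ≈ 63.257
  n=2: λ₂ = 16π²/0.79² ≈ 253.026 (4× faster decay)
  n=3: λ₃ = 36π²/0.79² ≈ 569.309 (9× faster decay)
As t → ∞, higher modes decay exponentially faster. The n=1 mode dominates: T ~ c₁ sin(πx/0.79) e^{-λ₁t}.
Decay rate: λ₁ = 4π²/0.79² ≈ 63.257.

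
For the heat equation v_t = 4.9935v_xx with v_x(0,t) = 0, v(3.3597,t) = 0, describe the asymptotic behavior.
v → 0. Heat escapes through the Dirichlet boundary.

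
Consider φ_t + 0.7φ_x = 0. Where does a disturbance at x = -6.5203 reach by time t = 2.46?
At x = -4.7983. The characteristic carries data from (-6.5203, 0) to (-4.7983, 2.46).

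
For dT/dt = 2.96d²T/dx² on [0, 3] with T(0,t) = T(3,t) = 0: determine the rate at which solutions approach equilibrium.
Eigenvalues: λₙ = 2.96n²π²/3².
First three modes:
  n=1: λ₁ = 2.96π²/3² ≈ 3.246
  n=2: λ₂ = 11.84π²/3² ≈ 12.984 (4× faster decay)
  n=3: λ₃ = 26.64π²/3² ≈ 29.214 (9× faster decay)
As t → ∞, higher modes decay exponentially faster. The n=1 mode dominates: T ~ c₁ sin(πx/3) e^{-λ₁t}.
Decay rate: λ₁ = 2.96π²/3² ≈ 3.246.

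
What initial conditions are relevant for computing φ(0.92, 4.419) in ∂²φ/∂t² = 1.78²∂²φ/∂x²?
Domain of dependence: [-6.94582, 8.78582]. Signals travel at speed 1.78, so data within |x - 0.92| ≤ 1.78·4.419 = 7.86582 can reach the point.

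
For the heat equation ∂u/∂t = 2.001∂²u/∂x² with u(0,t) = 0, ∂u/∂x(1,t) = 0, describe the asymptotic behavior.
u → 0. Heat escapes through the Dirichlet boundary.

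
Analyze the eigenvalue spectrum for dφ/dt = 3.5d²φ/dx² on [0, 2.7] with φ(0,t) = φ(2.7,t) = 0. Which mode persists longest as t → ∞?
Eigenvalues: λₙ = 3.5n²π²/2.7².
First three modes:
  n=1: λ₁ = 3.5π²/2.7² ≈ 4.738
  n=2: λ₂ = 14π²/2.7² ≈ 18.954 (4× faster decay)
  n=3: λ₃ = 31.5π²/2.7² ≈ 42.646 (9× faster decay)
As t → ∞, higher modes decay exponentially faster. The n=1 mode dominates: φ ~ c₁ sin(πx/2.7) e^{-λ₁t}.
Decay rate: λ₁ = 3.5π²/2.7² ≈ 4.738.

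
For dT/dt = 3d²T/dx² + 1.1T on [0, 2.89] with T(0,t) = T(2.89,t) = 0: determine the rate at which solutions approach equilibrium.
Eigenvalues: λₙ = 3n²π²/2.89² - 1.1.
First three modes:
  n=1: λ₁ = 3π²/2.89² - 1.1 ≈ 2.445
  n=2: λ₂ = 12π²/2.89² - 1.1 ≈ 13.08
  n=3: λ₃ = 27π²/2.89² - 1.1 ≈ 30.806
Since 3π²/2.89² ≈ 3.545 > 1.1, all λₙ > 0.
The n=1 mode decays slowest → dominates as t → ∞.
Asymptotic: T ~ c₁ sin(πx/2.89) e^{-λ₁t} with decay rate λ₁ ≈ 2.445.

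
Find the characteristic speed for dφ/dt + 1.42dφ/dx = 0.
Speed = 1.42. Information travels along x - 1.42t = const (rightward).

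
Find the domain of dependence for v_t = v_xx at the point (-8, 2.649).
The entire real line. The heat equation has infinite propagation speed: any initial disturbance instantly affects all points (though exponentially small far away).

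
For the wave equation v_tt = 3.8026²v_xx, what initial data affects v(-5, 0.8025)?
Domain of dependence: [-8.0515865, -1.9484135]. Signals travel at speed 3.8026, so data within |x - -5| ≤ 3.8026·0.8025 = 3.0515865 can reach the point.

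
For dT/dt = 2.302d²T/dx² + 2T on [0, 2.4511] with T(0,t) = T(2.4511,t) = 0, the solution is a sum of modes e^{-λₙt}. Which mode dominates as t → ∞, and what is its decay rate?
Eigenvalues: λₙ = 2.302n²π²/2.4511² - 2.
First three modes:
  n=1: λ₁ = 2.302π²/2.4511² - 2 ≈ 1.782
  n=2: λ₂ = 9.208π²/2.4511² - 2 ≈ 13.127
  n=3: λ₃ = 20.718π²/2.4511² - 2 ≈ 32.035
Since 2.302π²/2.4511² ≈ 3.782 > 2, all λₙ > 0.
The n=1 mode decays slowest → dominates as t → ∞.
Asymptotic: T ~ c₁ sin(πx/2.4511) e^{-λ₁t} with decay rate λ₁ ≈ 1.782.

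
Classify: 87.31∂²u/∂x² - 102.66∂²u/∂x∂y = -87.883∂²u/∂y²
Rewriting in standard form: 87.31∂²u/∂x² - 102.66∂²u/∂x∂y + 87.883∂²u/∂y² = 0. Elliptic (discriminant = -20153.18332).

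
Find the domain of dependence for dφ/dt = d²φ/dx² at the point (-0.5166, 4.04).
The entire real line. The heat equation has infinite propagation speed: any initial disturbance instantly affects all points (though exponentially small far away).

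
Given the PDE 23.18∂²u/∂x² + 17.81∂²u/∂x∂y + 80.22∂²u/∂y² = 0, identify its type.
The second-order coefficients are A = 23.18, B = 17.81, C = 80.22. Since B² - 4AC = -7120.8023 < 0, this is an elliptic PDE.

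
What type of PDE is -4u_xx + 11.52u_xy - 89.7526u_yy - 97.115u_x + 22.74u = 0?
With A = -4, B = 11.52, C = -89.7526, the discriminant is -1303.3312. This is an elliptic PDE.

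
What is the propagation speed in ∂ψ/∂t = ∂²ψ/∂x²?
Infinite. The heat equation is parabolic, not hyperbolic, so disturbances propagate instantly.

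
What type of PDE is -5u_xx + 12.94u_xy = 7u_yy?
Rewriting in standard form: -5u_xx + 12.94u_xy - 7u_yy = 0. With A = -5, B = 12.94, C = -7, the discriminant is 27.4436. This is a hyperbolic PDE.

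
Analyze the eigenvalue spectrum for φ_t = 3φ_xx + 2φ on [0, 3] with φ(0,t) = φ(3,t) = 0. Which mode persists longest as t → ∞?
Eigenvalues: λₙ = 3n²π²/3² - 2.
First three modes:
  n=1: λ₁ = 3π²/3² - 2 ≈ 1.29
  n=2: λ₂ = 12π²/3² - 2 ≈ 11.159
  n=3: λ₃ = 27π²/3² - 2 ≈ 27.609
Since 3π²/3² ≈ 3.29 > 2, all λₙ > 0.
The n=1 mode decays slowest → dominates as t → ∞.
Asymptotic: φ ~ c₁ sin(πx/3) e^{-λ₁t} with decay rate λ₁ ≈ 1.29.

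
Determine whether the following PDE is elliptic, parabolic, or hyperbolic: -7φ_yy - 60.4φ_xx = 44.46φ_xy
Rewriting in standard form: -60.4φ_xx - 44.46φ_xy - 7φ_yy = 0. Coefficients: A = -60.4, B = -44.46, C = -7. B² - 4AC = 285.4916, which is positive, so the equation is hyperbolic.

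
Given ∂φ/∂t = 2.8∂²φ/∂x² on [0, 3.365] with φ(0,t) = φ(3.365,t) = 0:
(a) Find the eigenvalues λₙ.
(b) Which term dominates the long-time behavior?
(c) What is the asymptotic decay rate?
Eigenvalues: λₙ = 2.8n²π²/3.365².
First three modes:
  n=1: λ₁ = 2.8π²/3.365² ≈ 2.441
  n=2: λ₂ = 11.2π²/3.365² ≈ 9.762 (4× faster decay)
  n=3: λ₃ = 25.2π²/3.365² ≈ 21.965 (9× faster decay)
As t → ∞, higher modes decay exponentially faster. The n=1 mode dominates: φ ~ c₁ sin(πx/3.365) e^{-λ₁t}.
Decay rate: λ₁ = 2.8π²/3.365² ≈ 2.441.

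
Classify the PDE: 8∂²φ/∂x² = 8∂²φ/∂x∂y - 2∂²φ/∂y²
Rewriting in standard form: 8∂²φ/∂x² - 8∂²φ/∂x∂y + 2∂²φ/∂y² = 0. A = 8, B = -8, C = 2. Discriminant B² - 4AC = 0. Since 0 = 0, parabolic.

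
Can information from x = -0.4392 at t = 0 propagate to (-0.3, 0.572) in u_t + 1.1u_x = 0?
No. Only data at x = -0.9292 affects (-0.3, 0.572). Advection has one-way propagation along characteristics.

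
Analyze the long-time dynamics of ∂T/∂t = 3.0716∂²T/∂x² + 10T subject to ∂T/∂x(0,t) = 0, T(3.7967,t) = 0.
Long-time behavior: T grows unboundedly. Reaction dominates diffusion (r=10 > κπ²/(4L²)≈0.53); solution grows exponentially.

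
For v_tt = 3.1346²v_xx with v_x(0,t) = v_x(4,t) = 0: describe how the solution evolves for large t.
v oscillates about a mean that drifts linearly in t (generically unbounded; no decay). There is no damping, so the nonconstant modes persist as standing waves (energy conserved, no decay). But with Neumann conditions at both ends the constant mode has eigenvalue 0: the spatial mean M(t) of v satisfies M'' = 0, so M(t) = M(0) + M'(0)·t. Unless the initial velocity has zero mean (∫v_t(x,0)dx = 0), the solution grows linearly in t (unbounded, though not exponentially); if it does have zero mean, the solution stays bounded and simply oscillates.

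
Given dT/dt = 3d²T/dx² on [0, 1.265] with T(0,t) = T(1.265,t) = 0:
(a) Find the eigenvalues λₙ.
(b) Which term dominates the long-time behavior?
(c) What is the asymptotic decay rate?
Eigenvalues: λₙ = 3n²π²/1.265².
First three modes:
  n=1: λ₁ = 3π²/1.265² ≈ 18.503
  n=2: λ₂ = 12π²/1.265² ≈ 74.012 (4× faster decay)
  n=3: λ₃ = 27π²/1.265² ≈ 166.526 (9× faster decay)
As t → ∞, higher modes decay exponentially faster. The n=1 mode dominates: T ~ c₁ sin(πx/1.265) e^{-λ₁t}.
Decay rate: λ₁ = 3π²/1.265² ≈ 18.503.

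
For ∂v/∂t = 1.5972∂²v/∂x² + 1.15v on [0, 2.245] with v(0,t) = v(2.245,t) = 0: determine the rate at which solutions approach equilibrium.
Eigenvalues: λₙ = 1.5972n²π²/2.245² - 1.15.
First three modes:
  n=1: λ₁ = 1.5972π²/2.245² - 1.15 ≈ 1.978
  n=2: λ₂ = 6.3888π²/2.245² - 1.15 ≈ 11.361
  n=3: λ₃ = 14.3748π²/2.245² - 1.15 ≈ 26.999
Since 1.5972π²/2.245² ≈ 3.128 > 1.15, all λₙ > 0.
The n=1 mode decays slowest → dominates as t → ∞.
Asymptotic: v ~ c₁ sin(πx/2.245) e^{-λ₁t} with decay rate λ₁ ≈ 1.978.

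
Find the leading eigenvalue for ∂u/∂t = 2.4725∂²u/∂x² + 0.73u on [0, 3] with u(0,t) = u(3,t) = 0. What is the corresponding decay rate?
Eigenvalues: λₙ = 2.4725n²π²/3² - 0.73.
First three modes:
  n=1: λ₁ = 2.4725π²/3² - 0.73 ≈ 1.981
  n=2: λ₂ = 9.89π²/3² - 0.73 ≈ 10.116
  n=3: λ₃ = 22.2525π²/3² - 0.73 ≈ 23.673
Since 2.4725π²/3² ≈ 2.711 > 0.73, all λₙ > 0.
The n=1 mode decays slowest → dominates as t → ∞.
Asymptotic: u ~ c₁ sin(πx/3) e^{-λ₁t} with decay rate λ₁ ≈ 1.981.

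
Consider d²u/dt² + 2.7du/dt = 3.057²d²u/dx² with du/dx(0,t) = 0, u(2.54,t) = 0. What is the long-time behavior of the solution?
As t → ∞, u → 0. Damping (γ=2.7) dissipates energy; oscillations decay exponentially.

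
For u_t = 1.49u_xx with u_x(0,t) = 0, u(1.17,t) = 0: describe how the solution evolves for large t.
u → 0. Heat escapes through the Dirichlet boundary.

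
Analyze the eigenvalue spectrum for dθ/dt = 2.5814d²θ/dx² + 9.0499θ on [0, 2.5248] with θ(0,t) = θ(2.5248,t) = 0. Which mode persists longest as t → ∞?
Eigenvalues: λₙ = 2.5814n²π²/2.5248² - 9.0499.
First three modes:
  n=1: λ₁ = 2.5814π²/2.5248² - 9.0499 ≈ -5.053
  n=2: λ₂ = 10.3256π²/2.5248² - 9.0499 ≈ 6.937
  n=3: λ₃ = 23.2326π²/2.5248² - 9.0499 ≈ 26.92
Since 2.5814π²/2.5248² ≈ 3.997 < 9.0499, λ₁ < 0.
The n=1 mode grows fastest (−λₙ is largest for n=1) → dominates.
Asymptotic: θ ~ c₁ sin(πx/2.5248) e^{5.053t} (exponential growth at rate −λ₁ ≈ 5.053).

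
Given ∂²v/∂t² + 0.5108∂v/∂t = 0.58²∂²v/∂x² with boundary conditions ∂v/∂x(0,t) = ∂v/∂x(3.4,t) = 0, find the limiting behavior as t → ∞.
v → constant (steady state). Damping (γ=0.5108) dissipates the nonconstant modes; with Neumann BCs the spatial average obeys M''+γM'=0 and tends to a finite limit.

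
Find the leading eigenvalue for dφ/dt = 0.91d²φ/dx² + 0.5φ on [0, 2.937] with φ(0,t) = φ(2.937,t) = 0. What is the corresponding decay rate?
Eigenvalues: λₙ = 0.91n²π²/2.937² - 0.5.
First three modes:
  n=1: λ₁ = 0.91π²/2.937² - 0.5 ≈ 0.541
  n=2: λ₂ = 3.64π²/2.937² - 0.5 ≈ 3.665
  n=3: λ₃ = 8.19π²/2.937² - 0.5 ≈ 8.871
Since 0.91π²/2.937² ≈ 1.041 > 0.5, all λₙ > 0.
The n=1 mode decays slowest → dominates as t → ∞.
Asymptotic: φ ~ c₁ sin(πx/2.937) e^{-λ₁t} with decay rate λ₁ ≈ 0.541.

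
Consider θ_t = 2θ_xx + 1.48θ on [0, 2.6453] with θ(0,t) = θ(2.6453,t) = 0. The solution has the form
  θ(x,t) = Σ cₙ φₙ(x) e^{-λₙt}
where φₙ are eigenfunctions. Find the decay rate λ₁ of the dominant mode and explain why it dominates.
Eigenvalues: λₙ = 2n²π²/2.6453² - 1.48.
First three modes:
  n=1: λ₁ = 2π²/2.6453² - 1.48 ≈ 1.341
  n=2: λ₂ = 8π²/2.6453² - 1.48 ≈ 9.803
  n=3: λ₃ = 18π²/2.6453² - 1.48 ≈ 23.908
Since 2π²/2.6453² ≈ 2.821 > 1.48, all λₙ > 0.
The n=1 mode decays slowest → dominates as t → ∞.
Asymptotic: θ ~ c₁ sin(πx/2.6453) e^{-λ₁t} with decay rate λ₁ ≈ 1.341.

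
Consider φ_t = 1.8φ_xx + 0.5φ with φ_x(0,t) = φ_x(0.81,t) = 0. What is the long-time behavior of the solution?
As t → ∞, φ grows unboundedly. With Neumann BCs the constant mode has diffusion eigenvalue 0, so any r > 0 makes it grow like e^(0.5t); solution grows exponentially.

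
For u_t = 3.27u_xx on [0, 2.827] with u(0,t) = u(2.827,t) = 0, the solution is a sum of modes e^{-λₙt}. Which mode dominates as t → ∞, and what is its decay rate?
Eigenvalues: λₙ = 3.27n²π²/2.827².
First three modes:
  n=1: λ₁ = 3.27π²/2.827² ≈ 4.038
  n=2: λ₂ = 13.08π²/2.827² ≈ 16.153 (4× faster decay)
  n=3: λ₃ = 29.43π²/2.827² ≈ 36.344 (9× faster decay)
As t → ∞, higher modes decay exponentially faster. The n=1 mode dominates: u ~ c₁ sin(πx/2.827) e^{-λ₁t}.
Decay rate: λ₁ = 3.27π²/2.827² ≈ 4.038.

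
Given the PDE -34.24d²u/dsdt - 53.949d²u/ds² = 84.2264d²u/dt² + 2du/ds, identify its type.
Rewriting in standard form: -53.949d²u/ds² - 34.24d²u/dsdt - 84.2264d²u/dt² - 2du/ds = 0. The second-order coefficients are A = -53.949, B = -34.24, C = -84.2264. Since B² - 4AC = -17003.3426144 < 0, this is an elliptic PDE.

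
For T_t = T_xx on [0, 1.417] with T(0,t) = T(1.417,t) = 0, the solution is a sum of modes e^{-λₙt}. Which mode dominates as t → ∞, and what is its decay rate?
Eigenvalues: λₙ = n²π²/1.417².
First three modes:
  n=1: λ₁ = π²/1.417² ≈ 4.915
  n=2: λ₂ = 4π²/1.417² ≈ 19.662 (4× faster decay)
  n=3: λ₃ = 9π²/1.417² ≈ 44.239 (9× faster decay)
As t → ∞, higher modes decay exponentially faster. The n=1 mode dominates: T ~ c₁ sin(πx/1.417) e^{-λ₁t}.
Decay rate: λ₁ = π²/1.417² ≈ 4.915.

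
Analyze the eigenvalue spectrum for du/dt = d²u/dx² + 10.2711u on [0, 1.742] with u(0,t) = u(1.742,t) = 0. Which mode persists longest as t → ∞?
Eigenvalues: λₙ = n²π²/1.742² - 10.2711.
First three modes:
  n=1: λ₁ = π²/1.742² - 10.2711 ≈ -7.019
  n=2: λ₂ = 4π²/1.742² - 10.2711 ≈ 2.738
  n=3: λ₃ = 9π²/1.742² - 10.2711 ≈ 19
Since π²/1.742² ≈ 3.252 < 10.2711, λ₁ < 0.
The n=1 mode grows fastest (−λₙ is largest for n=1) → dominates.
Asymptotic: u ~ c₁ sin(πx/1.742) e^{7.019t} (exponential growth at rate −λ₁ ≈ 7.019).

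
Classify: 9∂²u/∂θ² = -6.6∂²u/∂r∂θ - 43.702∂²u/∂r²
Rewriting in standard form: 43.702∂²u/∂r² + 6.6∂²u/∂r∂θ + 9∂²u/∂θ² = 0. Elliptic (discriminant = -1529.712).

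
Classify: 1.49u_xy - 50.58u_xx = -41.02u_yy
Rewriting in standard form: -50.58u_xx + 1.49u_xy + 41.02u_yy = 0. Hyperbolic (discriminant = 8301.3865).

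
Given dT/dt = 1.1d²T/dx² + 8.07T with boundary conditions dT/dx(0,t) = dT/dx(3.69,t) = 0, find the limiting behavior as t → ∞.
T grows unboundedly. With Neumann BCs the constant mode has diffusion eigenvalue 0, so any r > 0 makes it grow like e^(8.07t); solution grows exponentially.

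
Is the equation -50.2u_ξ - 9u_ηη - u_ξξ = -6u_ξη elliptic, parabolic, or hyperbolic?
Rewriting in standard form: -u_ξξ + 6u_ξη - 9u_ηη - 50.2u_ξ = 0. Computing B² - 4AC with A = -1, B = 6, C = -9: discriminant = 0 (zero). Answer: parabolic.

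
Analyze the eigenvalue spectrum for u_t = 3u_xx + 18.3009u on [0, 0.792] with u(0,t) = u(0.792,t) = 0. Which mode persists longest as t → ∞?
Eigenvalues: λₙ = 3n²π²/0.792² - 18.3009.
First three modes:
  n=1: λ₁ = 3π²/0.792² - 18.3009 ≈ 28.902
  n=2: λ₂ = 12π²/0.792² - 18.3009 ≈ 170.512
  n=3: λ₃ = 27π²/0.792² - 18.3009 ≈ 406.527
Since 3π²/0.792² ≈ 47.203 > 18.3009, all λₙ > 0.
The n=1 mode decays slowest → dominates as t → ∞.
Asymptotic: u ~ c₁ sin(πx/0.792) e^{-λ₁t} with decay rate λ₁ ≈ 28.902.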